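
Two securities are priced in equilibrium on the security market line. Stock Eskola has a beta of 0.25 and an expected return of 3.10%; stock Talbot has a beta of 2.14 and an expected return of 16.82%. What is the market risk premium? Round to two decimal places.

Both satisfy E(R) = R_f + β·MRP, so the slope of the SML is
MRP = (16.82% − 3.10%) / (2.14 − 0.25) = 13.72% / 1.89 = 7.2593%

7.26%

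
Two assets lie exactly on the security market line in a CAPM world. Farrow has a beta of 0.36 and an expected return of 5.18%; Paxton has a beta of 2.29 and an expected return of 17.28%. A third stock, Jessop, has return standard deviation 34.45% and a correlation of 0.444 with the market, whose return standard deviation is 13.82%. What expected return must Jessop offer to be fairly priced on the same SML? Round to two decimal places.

MRP = (17.28% − 5.18%) / (2.29 − 0.36) = 6.2694%
R_f = 5.18% − 0.36 × 6.2694% = 2.9230%
β_Jessop = ρ·σ_i/σ_m = 0.444 × 34.45 / 13.82 = 1.1068
E(R_Jessop) = R_f + β × MRP = 2.9230% + 1.1068 × 6.2694% = 9.86%

9.86%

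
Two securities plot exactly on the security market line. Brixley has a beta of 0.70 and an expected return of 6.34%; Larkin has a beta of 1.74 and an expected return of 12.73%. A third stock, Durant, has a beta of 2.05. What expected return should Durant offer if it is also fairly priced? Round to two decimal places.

MRP (SML slope) = (12.73% − 6.34%) / (1.74 − 0.70) = 6.39% / 1.04 = 6.1442%
R_f (intercept) = 6.34% − 0.70 × 6.1442% = 2.0391%
E(R_Durant) = R_f + β × MRP = 2.0391% + 2.05 × 6.1442% = 14.63%

14.63%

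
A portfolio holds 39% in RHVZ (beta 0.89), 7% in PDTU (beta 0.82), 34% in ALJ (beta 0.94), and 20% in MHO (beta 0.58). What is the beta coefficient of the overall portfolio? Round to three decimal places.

0.840

β_P = Σ w_i β_i = 0.39×0.89 + 0.07×0.82 + 0.34×0.94 + 0.20×0.58 = 0.8401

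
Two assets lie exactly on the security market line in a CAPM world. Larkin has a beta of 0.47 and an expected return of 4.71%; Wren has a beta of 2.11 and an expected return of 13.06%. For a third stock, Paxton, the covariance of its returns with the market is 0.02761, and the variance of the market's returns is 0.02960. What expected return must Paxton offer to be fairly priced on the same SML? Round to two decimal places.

MRP = (13.06% − 4.71%) / (2.11 − 0.47) = 5.0915%
R_f = 4.71% − 0.47 × 5.0915% = 2.3170%
β_Paxton = Cov / Var(R_m) = 0.02761 / 0.02960 = 0.9328
E(R_Paxton) = R_f + β × MRP = 2.3170% + 0.9328 × 5.0915% = 7.07%

7.07%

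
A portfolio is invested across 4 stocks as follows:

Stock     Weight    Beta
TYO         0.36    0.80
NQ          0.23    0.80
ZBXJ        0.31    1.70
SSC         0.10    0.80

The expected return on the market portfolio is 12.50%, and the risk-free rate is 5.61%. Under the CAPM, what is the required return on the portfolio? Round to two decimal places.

13.04%

β_P = Σ w_i β_i = 0.36×0.80 + 0.23×0.80 + 0.31×1.70 + 0.10×0.80 = 1.0790
MRP = 12.50% − 5.61% = 6.89%
E(R_P) = R_f + β_P × MRP = 5.61% + 1.0790 × 6.89% = 13.04%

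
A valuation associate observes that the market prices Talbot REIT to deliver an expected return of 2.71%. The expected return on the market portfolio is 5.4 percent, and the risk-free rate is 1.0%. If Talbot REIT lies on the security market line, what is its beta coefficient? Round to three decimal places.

0.389

MRP = 5.4% − 1.0% = 4.40%
β = (E(R) − R_f) / MRP = (2.71% − 1.0%) / 4.4% = 1.71% / 4.4% = 0.389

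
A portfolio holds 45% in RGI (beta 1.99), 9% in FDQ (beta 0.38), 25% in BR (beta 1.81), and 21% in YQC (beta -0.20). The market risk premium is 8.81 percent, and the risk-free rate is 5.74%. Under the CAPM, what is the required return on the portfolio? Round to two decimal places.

β_P = Σ w_i β_i = 0.45×1.99 + 0.09×0.38 + 0.25×1.81 + 0.21×-0.20 = 1.3402
E(R_P) = R_f + β_P × MRP = 5.74% + 1.3402 × 8.81% = 17.55%

17.55%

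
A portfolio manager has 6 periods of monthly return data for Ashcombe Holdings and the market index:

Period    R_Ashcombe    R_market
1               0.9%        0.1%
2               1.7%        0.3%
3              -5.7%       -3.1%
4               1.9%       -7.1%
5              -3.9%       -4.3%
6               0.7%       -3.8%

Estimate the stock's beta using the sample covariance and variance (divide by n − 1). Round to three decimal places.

Mean R_i = (0.9 + 1.7 − 5.7 + 1.9 − 3.9 + 0.7) / 6 = -0.7333%
Mean R_m = (0.1 + 0.3 − 3.1 − 7.1 − 4.3 − 3.8) / 6 = -2.9833%
Σ(R_i − R̄_i)(R_m − R̄_m) = 5.7633  ⇒  Cov = 5.7633 / 5 = 1.1527
Σ(R_m − R̄_m)² = 39.6483  ⇒  Var(R_m) = 39.6483 / 5 = 7.9297
β = Cov / Var(R_m) = 1.1527 / 7.9297 = 0.1454

0.145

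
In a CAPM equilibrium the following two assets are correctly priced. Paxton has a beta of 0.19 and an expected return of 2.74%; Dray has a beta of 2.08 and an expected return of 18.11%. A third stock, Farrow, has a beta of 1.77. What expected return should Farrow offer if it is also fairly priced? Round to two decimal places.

MRP (SML slope) = (18.11% − 2.74%) / (2.08 − 0.19) = 15.37% / 1.89 = 8.1323%
R_f (intercept) = 2.74% − 0.19 × 8.1323% = 1.1949%
E(R_Farrow) = R_f + β × MRP = 1.1949% + 1.77 × 8.1323% = 15.59%

15.59%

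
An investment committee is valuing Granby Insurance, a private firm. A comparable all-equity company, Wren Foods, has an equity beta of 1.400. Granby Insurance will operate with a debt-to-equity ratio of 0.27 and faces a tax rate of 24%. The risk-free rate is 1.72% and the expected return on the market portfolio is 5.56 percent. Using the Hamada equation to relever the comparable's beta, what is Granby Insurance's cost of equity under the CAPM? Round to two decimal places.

8.20%

β_L = β_U × [1 + (1 − t)(D/E)] = 1.400 × [1 + (1 − 0.24) × 0.27]
    = 1.400 × [1 + 0.76 × 0.27] = 1.400 × 1.2052 = 1.6873
MRP = 5.56% − 1.72% = 3.84%
E(R) = R_f + β_L × MRP = 1.72% + 1.6873 × 3.84% = 8.20%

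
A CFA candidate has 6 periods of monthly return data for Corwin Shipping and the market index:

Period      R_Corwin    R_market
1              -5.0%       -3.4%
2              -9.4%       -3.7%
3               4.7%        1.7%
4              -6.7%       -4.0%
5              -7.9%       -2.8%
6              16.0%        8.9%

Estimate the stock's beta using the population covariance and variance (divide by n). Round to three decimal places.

1.906

Mean R_i = (-5.0 − 9.4 + 4.7 − 6.7 − 7.9 + 16.0) / 6 = -1.3833%
Mean R_m = (-3.4 − 3.7 + 1.7 − 4.0 − 2.8 + 8.9) / 6 = -0.5500%
Σ(R_i − R̄_i)(R_m − R̄_m) = 246.5250  ⇒  Cov = 246.5250 / 6 = 41.0875
Σ(R_m − R̄_m)² = 129.3750  ⇒  Var(R_m) = 129.3750 / 6 = 21.5625
β = Cov / Var(R_m) = 41.0875 / 21.5625 = 1.9055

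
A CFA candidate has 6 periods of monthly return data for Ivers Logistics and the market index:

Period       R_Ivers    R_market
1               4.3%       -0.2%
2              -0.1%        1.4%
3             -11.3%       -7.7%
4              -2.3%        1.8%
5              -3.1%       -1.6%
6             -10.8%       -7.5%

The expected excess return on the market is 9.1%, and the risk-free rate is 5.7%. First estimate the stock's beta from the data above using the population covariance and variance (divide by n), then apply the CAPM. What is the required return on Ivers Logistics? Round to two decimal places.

Mean R_i = (4.3 − 0.1 − 11.3 − 2.3 − 3.1 − 10.8) / 6 = -3.8833%
Mean R_m = (-0.2 + 1.4 − 7.7 + 1.8 − 1.6 − 7.5) / 6 = -2.3000%
Σ(R_i − R̄_i)(R_m − R̄_m) = 114.2400  ⇒  Cov = 114.2400 / 6 = 19.0400
Σ(R_m − R̄_m)² = 91.6000  ⇒  Var(R_m) = 91.6000 / 6 = 15.2667
β = Cov / Var(R_m) = 19.0400 / 15.2667 = 1.2472
E(R) = R_f + β × MRP = 5.7% + 1.2472 × 9.1% = 17.05%

17.05%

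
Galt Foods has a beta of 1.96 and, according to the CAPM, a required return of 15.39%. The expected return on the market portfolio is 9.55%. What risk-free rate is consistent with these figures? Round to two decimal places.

3.47%

E(R) = R_f + β(E(R_m) − R_f) = R_f(1 − β) + β·E(R_m)
15.39% = R_f × (1 − 1.96) + 1.96 × 9.55%
15.39% = R_f × -0.96 + 18.7180%
R_f = (15.39% − 18.7180%) / -0.96 = 3.47%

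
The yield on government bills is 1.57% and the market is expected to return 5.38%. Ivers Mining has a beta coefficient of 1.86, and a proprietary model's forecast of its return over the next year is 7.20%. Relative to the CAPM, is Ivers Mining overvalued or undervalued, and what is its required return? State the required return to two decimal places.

Overvalued; required return 8.66%

MRP = 5.38% − 1.57% = 3.81%
Required return = R_f + β·MRP = 1.57% + 1.86 × 3.81% = 8.66%
Forecast 7.20% < required 8.66% → the stock plots below the SML → overvalued.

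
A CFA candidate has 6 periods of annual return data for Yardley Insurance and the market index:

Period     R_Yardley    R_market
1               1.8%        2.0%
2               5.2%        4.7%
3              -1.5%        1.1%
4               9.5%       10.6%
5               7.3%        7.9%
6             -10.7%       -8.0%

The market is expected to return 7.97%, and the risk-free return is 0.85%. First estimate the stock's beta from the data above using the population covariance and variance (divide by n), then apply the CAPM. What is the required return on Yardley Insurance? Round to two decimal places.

Mean R_i = (1.8 + 5.2 − 1.5 + 9.5 + 7.3 − 10.7) / 6 = 1.9333%
Mean R_m = (2.0 + 4.7 + 1.1 + 10.6 + 7.9 − 8.0) / 6 = 3.0500%
Σ(R_i − R̄_i)(R_m − R̄_m) = 234.9800  ⇒  Cov = 234.9800 / 6 = 39.1633
Σ(R_m − R̄_m)² = 210.2550  ⇒  Var(R_m) = 210.2550 / 6 = 35.0425
β = Cov / Var(R_m) = 39.1633 / 35.0425 = 1.1176
MRP = 7.97% − 0.85% = 7.12%
E(R) = R_f + β × MRP = 0.85% + 1.1176 × 7.12% = 8.81%

8.81%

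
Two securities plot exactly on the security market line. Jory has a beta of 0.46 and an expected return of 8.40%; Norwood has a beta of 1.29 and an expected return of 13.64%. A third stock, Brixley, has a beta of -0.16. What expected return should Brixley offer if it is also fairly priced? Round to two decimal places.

4.49%

MRP (SML slope) = (13.64% − 8.40%) / (1.29 − 0.46) = 5.24% / 0.83 = 6.3133%
R_f (intercept) = 8.40% − 0.46 × 6.3133% = 5.4959%
E(R_Brixley) = R_f + β × MRP = 5.4959% + -0.16 × 6.3133% = 4.49%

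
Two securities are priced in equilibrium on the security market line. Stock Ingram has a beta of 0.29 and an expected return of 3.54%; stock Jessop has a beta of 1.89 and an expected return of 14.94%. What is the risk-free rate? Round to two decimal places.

1.47%

Both satisfy E(R) = R_f + β·MRP, so the slope of the SML is
MRP = (14.94% − 3.54%) / (1.89 − 0.29) = 11.40% / 1.60 = 7.1250%
R_f = E(R_Ingram) − β_Ingram·MRP = 3.54% − 0.29 × 7.1250% = 1.4738%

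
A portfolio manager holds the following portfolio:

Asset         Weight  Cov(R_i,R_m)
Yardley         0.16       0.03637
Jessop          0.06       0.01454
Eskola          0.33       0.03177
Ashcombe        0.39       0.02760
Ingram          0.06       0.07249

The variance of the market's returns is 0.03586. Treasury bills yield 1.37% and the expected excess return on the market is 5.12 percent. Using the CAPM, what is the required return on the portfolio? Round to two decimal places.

β_Yardley = 0.03637 / 0.03586 = 1.0142
β_Jessop = 0.01454 / 0.03586 = 0.4055
β_Eskola = 0.03177 / 0.03586 = 0.8859
β_Ashcombe = 0.02760 / 0.03586 = 0.7697
β_Ingram = 0.07249 / 0.03586 = 2.0215
β_P = Σ w_i β_i = 0.16×1.0142 + 0.06×0.4055 + 0.33×0.8859 + 0.39×0.7697 + 0.06×2.0215 = 0.9004
E(R_P) = R_f + β_P × MRP = 1.37% + 0.9004 × 5.12% = 5.98%

5.98%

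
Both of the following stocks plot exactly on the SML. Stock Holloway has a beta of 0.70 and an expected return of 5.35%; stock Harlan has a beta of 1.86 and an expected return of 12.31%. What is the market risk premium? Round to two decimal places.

Both satisfy E(R) = R_f + β·MRP, so the slope of the SML is
MRP = (12.31% − 5.35%) / (1.86 − 0.70) = 6.96% / 1.16 = 6.0000%

6.00%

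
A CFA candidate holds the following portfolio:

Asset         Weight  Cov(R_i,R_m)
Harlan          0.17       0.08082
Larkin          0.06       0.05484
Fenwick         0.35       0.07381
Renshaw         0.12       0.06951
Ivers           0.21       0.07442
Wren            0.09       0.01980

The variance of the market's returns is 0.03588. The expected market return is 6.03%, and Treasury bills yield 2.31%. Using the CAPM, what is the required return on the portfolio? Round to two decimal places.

β_Harlan = 0.08082 / 0.03588 = 2.2525
β_Larkin = 0.05484 / 0.03588 = 1.5284
β_Fenwick = 0.07381 / 0.03588 = 2.0571
β_Renshaw = 0.06951 / 0.03588 = 1.9373
β_Ivers = 0.07442 / 0.03588 = 2.0741
β_Wren = 0.01980 / 0.03588 = 0.5518
β_P = Σ w_i β_i = 0.17×2.2525 + 0.06×1.5284 + 0.35×2.0571 + 0.12×1.9373 + 0.21×2.0741 + 0.09×0.5518 = 1.9123
MRP = 6.03% − 2.31% = 3.72%
E(R_P) = R_f + β_P × MRP = 2.31% + 1.9123 × 3.72% = 9.42%

9.42%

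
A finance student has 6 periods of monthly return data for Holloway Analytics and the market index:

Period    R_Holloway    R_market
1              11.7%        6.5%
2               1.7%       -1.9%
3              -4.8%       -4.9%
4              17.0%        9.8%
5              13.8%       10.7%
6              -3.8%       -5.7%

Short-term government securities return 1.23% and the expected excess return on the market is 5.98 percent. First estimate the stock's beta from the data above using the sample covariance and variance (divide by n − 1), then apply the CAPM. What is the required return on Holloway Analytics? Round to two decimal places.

Mean R_i = (11.7 + 1.7 − 4.8 + 17.0 + 13.8 − 3.8) / 6 = 5.9333%
Mean R_m = (6.5 − 1.9 − 4.9 + 9.8 + 10.7 − 5.7) / 6 = 2.4167%
Σ(R_i − R̄_i)(R_m − R̄_m) = 346.2267  ⇒  Cov = 346.2267 / 5 = 69.2453
Σ(R_m − R̄_m)² = 277.8483  ⇒  Var(R_m) = 277.8483 / 5 = 55.5697
β = Cov / Var(R_m) = 69.2453 / 55.5697 = 1.2461
E(R) = R_f + β × MRP = 1.23% + 1.2461 × 5.98% = 8.68%

8.68%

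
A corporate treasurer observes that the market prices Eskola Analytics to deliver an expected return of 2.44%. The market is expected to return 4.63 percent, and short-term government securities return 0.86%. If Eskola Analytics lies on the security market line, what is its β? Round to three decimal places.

0.419

MRP = 4.63% − 0.86% = 3.77%
β = (E(R) − R_f) / MRP = (2.44% − 0.86%) / 3.77% = 1.58% / 3.77% = 0.419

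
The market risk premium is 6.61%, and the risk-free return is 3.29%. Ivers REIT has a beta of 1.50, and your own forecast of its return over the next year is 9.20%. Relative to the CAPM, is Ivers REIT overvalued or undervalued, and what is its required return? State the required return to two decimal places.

Required return = R_f + β·MRP = 3.29% + 1.50 × 6.61% = 13.21%
Forecast 9.20% < required 13.21% → the stock plots below the SML → overvalued.

Overvalued; required return 13.21%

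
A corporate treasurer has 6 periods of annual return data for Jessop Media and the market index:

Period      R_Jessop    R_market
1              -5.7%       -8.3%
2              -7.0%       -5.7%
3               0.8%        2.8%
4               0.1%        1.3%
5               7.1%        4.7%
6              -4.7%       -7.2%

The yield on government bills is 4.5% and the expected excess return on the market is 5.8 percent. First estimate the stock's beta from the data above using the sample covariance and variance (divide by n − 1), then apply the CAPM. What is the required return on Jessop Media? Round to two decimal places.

Mean R_i = (-5.7 − 7.0 + 0.8 + 0.1 + 7.1 − 4.7) / 6 = -1.5667%
Mean R_m = (-8.3 − 5.7 + 2.8 + 1.3 + 4.7 − 7.2) / 6 = -2.0667%
Σ(R_i − R̄_i)(R_m − R̄_m) = 137.3633  ⇒  Cov = 137.3633 / 5 = 27.4727
Σ(R_m − R̄_m)² = 159.2133  ⇒  Var(R_m) = 159.2133 / 5 = 31.8427
β = Cov / Var(R_m) = 27.4727 / 31.8427 = 0.8628
E(R) = R_f + β × MRP = 4.5% + 0.8628 × 5.8% = 9.50%

9.50%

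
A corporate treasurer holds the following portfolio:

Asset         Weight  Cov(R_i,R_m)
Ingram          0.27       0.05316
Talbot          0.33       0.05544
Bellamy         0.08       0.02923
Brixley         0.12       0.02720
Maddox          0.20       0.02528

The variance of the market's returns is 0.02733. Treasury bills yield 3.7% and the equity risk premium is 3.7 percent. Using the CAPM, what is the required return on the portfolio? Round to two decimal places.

β_Ingram = 0.05316 / 0.02733 = 1.9451
β_Talbot = 0.05544 / 0.02733 = 2.0285
β_Bellamy = 0.02923 / 0.02733 = 1.0695
β_Brixley = 0.02720 / 0.02733 = 0.9952
β_Maddox = 0.02528 / 0.02733 = 0.9250
β_P = Σ w_i β_i = 0.27×1.9451 + 0.33×2.0285 + 0.08×1.0695 + 0.12×0.9952 + 0.20×0.9250 = 1.5846
E(R_P) = R_f + β_P × MRP = 3.7% + 1.5846 × 3.7% = 9.56%

9.56%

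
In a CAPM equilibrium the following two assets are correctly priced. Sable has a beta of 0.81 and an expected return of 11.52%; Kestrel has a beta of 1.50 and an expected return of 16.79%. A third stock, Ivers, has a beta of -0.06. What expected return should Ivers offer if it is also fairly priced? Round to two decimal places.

MRP (SML slope) = (16.79% − 11.52%) / (1.50 − 0.81) = 5.27% / 0.69 = 7.6377%
R_f (intercept) = 11.52% − 0.81 × 7.6377% = 5.3335%
E(R_Ivers) = R_f + β × MRP = 5.3335% + -0.06 × 7.6377% = 4.88%

4.88%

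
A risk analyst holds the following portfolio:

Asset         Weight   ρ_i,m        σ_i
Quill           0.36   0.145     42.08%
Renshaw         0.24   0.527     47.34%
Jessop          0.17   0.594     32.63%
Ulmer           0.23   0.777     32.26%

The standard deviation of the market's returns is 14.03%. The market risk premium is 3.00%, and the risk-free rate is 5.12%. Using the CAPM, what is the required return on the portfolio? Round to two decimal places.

8.81%

β_Quill = 0.145 × 42.08% / 14.03% = 0.4349
β_Renshaw = 0.527 × 47.34% / 14.03% = 1.7782
β_Jessop = 0.594 × 32.63% / 14.03% = 1.3815
β_Ulmer = 0.777 × 32.26% / 14.03% = 1.7866
β_P = Σ w_i β_i = 0.36×0.4349 + 0.24×1.7782 + 0.17×1.3815 + 0.23×1.7866 = 1.2291
E(R_P) = R_f + β_P × MRP = 5.12% + 1.2291 × 3.00% = 8.81%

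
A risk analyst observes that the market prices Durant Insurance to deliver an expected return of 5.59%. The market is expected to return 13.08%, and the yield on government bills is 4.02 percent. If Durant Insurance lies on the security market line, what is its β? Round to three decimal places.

0.173

MRP = 13.08% − 4.02% = 9.06%
β = (E(R) − R_f) / MRP = (5.59% − 4.02%) / 9.06% = 1.57% / 9.06% = 0.173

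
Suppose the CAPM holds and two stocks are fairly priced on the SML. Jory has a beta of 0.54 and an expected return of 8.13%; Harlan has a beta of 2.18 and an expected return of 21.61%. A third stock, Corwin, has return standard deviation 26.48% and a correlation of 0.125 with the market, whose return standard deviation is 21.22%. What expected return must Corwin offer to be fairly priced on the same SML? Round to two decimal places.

MRP = (21.61% − 8.13%) / (2.18 − 0.54) = 8.2195%
R_f = 8.13% − 0.54 × 8.2195% = 3.6915%
β_Corwin = ρ·σ_i/σ_m = 0.125 × 26.48 / 21.22 = 0.1560
E(R_Corwin) = R_f + β × MRP = 3.6915% + 0.1560 × 8.2195% = 4.97%

4.97%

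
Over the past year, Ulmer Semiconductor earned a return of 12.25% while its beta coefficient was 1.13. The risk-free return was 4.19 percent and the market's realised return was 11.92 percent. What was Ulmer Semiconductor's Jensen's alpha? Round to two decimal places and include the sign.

-0.67%

Market excess return = 11.92% − 4.19% = 7.73%
CAPM benchmark = R_f + β(R_m − R_f) = 4.19% + 1.13 × 7.73% = 12.9249%
α = actual − benchmark = 12.25% − 12.9249% = -0.67%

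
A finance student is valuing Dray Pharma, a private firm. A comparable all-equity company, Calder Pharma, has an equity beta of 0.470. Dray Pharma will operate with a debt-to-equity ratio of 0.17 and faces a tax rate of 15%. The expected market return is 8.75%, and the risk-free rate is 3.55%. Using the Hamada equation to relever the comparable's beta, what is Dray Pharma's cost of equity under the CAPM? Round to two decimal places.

β_L = β_U × [1 + (1 − t)(D/E)] = 0.470 × [1 + (1 − 0.15) × 0.17]
    = 0.470 × [1 + 0.85 × 0.17] = 0.470 × 1.1445 = 0.5379
MRP = 8.75% − 3.55% = 5.20%
E(R) = R_f + β_L × MRP = 3.55% + 0.5379 × 5.20% = 6.35%

6.35%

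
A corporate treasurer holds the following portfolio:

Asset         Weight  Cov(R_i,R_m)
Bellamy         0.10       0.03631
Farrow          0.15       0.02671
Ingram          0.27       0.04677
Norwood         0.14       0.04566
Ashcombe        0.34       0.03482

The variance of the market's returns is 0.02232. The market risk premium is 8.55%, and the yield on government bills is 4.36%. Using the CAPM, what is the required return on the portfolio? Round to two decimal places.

19.11%

β_Bellamy = 0.03631 / 0.02232 = 1.6268
β_Farrow = 0.02671 / 0.02232 = 1.1967
β_Ingram = 0.04677 / 0.02232 = 2.0954
β_Norwood = 0.04566 / 0.02232 = 2.0457
β_Ashcombe = 0.03482 / 0.02232 = 1.5600
β_P = Σ w_i β_i = 0.10×1.6268 + 0.15×1.1967 + 0.27×2.0954 + 0.14×2.0457 + 0.34×1.5600 = 1.7247
E(R_P) = R_f + β_P × MRP = 4.36% + 1.7247 × 8.55% = 19.11%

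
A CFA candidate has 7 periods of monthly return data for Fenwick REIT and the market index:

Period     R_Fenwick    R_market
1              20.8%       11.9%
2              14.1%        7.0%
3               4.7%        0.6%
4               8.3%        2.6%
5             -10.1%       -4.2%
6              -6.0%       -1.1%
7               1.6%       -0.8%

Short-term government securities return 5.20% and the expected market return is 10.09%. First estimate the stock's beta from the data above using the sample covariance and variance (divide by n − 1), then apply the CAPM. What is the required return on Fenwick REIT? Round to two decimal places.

14.46%

Mean R_i = (20.8 + 14.1 + 4.7 + 8.3 − 10.1 − 6.0 + 1.6) / 7 = 4.7714%
Mean R_m = (11.9 + 7.0 + 0.6 + 2.6 − 4.2 − 1.1 − 0.8) / 7 = 2.2857%
Σ(R_i − R̄_i)(R_m − R̄_m) = 342.0171  ⇒  Cov = 342.0171 / 6 = 57.0029
Σ(R_m − R̄_m)² = 180.6486  ⇒  Var(R_m) = 180.6486 / 6 = 30.1081
β = Cov / Var(R_m) = 57.0029 / 30.1081 = 1.8933
MRP = 10.09% − 5.20% = 4.89%
E(R) = R_f + β × MRP = 5.20% + 1.8933 × 4.89% = 14.46%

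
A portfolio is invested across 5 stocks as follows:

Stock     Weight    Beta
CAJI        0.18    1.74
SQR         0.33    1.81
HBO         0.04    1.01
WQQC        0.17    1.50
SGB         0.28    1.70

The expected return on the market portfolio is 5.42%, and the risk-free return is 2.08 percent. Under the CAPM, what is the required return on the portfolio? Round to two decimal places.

β_P = Σ w_i β_i = 0.18×1.74 + 0.33×1.81 + 0.04×1.01 + 0.17×1.50 + 0.28×1.70 = 1.6819
MRP = 5.42% − 2.08% = 3.34%
E(R_P) = R_f + β_P × MRP = 2.08% + 1.6819 × 3.34% = 7.70%

7.70%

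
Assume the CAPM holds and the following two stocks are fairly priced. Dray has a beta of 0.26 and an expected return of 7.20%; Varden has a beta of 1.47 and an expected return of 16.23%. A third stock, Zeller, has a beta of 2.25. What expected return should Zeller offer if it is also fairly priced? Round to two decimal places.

22.05%

MRP (SML slope) = (16.23% − 7.20%) / (1.47 − 0.26) = 9.03% / 1.21 = 7.4628%
R_f (intercept) = 7.20% − 0.26 × 7.4628% = 5.2597%
E(R_Zeller) = R_f + β × MRP = 5.2597% + 2.25 × 7.4628% = 22.05%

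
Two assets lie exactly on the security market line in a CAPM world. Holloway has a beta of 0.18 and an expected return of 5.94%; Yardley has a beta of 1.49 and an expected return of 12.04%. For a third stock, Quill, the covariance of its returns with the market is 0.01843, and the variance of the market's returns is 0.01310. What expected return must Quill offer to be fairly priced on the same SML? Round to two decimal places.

MRP = (12.04% − 5.94%) / (1.49 − 0.18) = 4.6565%
R_f = 5.94% − 0.18 × 4.6565% = 5.1018%
β_Quill = Cov / Var(R_m) = 0.01843 / 0.01310 = 1.4069
E(R_Quill) = R_f + β × MRP = 5.1018% + 1.4069 × 4.6565% = 11.65%

11.65%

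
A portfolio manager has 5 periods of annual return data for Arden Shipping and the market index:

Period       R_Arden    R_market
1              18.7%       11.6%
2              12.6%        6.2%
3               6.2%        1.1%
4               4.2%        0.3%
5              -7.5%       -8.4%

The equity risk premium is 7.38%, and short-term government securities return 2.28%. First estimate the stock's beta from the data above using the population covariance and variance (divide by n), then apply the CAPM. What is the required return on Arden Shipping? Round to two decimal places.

Mean R_i = (18.7 + 12.6 + 6.2 + 4.2 − 7.5) / 5 = 6.8400%
Mean R_m = (11.6 + 6.2 + 1.1 + 0.3 − 8.4) / 5 = 2.1600%
Σ(R_i − R̄_i)(R_m − R̄_m) = 292.2480  ⇒  Cov = 292.2480 / 5 = 58.4496
Σ(R_m − R̄_m)² = 221.5320  ⇒  Var(R_m) = 221.5320 / 5 = 44.3064
β = Cov / Var(R_m) = 58.4496 / 44.3064 = 1.3192
E(R) = R_f + β × MRP = 2.28% + 1.3192 × 7.38% = 12.02%

12.02%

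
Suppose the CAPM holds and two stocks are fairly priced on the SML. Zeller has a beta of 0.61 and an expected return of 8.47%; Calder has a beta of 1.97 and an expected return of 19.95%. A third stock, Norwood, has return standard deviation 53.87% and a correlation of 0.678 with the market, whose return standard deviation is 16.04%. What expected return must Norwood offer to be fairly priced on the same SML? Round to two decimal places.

MRP = (19.95% − 8.47%) / (1.97 − 0.61) = 8.4412%
R_f = 8.47% − 0.61 × 8.4412% = 3.3209%
β_Norwood = ρ·σ_i/σ_m = 0.678 × 53.87 / 16.04 = 2.2770
E(R_Norwood) = R_f + β × MRP = 3.3209% + 2.2770 × 8.4412% = 22.54%

22.54%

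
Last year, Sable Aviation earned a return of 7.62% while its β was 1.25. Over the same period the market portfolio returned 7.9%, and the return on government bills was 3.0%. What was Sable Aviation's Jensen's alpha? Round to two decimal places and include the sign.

-1.51%

Market excess return = 7.9% − 3.0% = 4.90%
CAPM benchmark = R_f + β(R_m − R_f) = 3.0% + 1.25 × 4.9% = 9.1250%
α = actual − benchmark = 7.62% − 9.1250% = -1.51%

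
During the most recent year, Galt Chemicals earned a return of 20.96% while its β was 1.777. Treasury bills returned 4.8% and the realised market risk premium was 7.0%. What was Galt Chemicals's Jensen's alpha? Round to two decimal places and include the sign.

CAPM benchmark = R_f + β(R_m − R_f) = 4.8% + 1.777 × 7.0% = 17.2390%
α = actual − benchmark = 20.96% − 17.2390% = +3.72%

+3.72%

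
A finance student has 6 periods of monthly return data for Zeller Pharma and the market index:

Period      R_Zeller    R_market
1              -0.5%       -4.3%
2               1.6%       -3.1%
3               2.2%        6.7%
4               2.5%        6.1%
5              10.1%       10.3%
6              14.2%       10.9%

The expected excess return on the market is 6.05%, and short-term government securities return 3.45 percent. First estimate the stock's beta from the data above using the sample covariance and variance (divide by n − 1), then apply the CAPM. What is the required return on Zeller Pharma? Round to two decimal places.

7.70%

Mean R_i = (-0.5 + 1.6 + 2.2 + 2.5 + 10.1 + 14.2) / 6 = 5.0167%
Mean R_m = (-4.3 − 3.1 + 6.7 + 6.1 + 10.3 + 10.9) / 6 = 4.4333%
Σ(R_i − R̄_i)(R_m − R̄_m) = 152.5467  ⇒  Cov = 152.5467 / 5 = 30.5093
Σ(R_m − R̄_m)² = 217.1733  ⇒  Var(R_m) = 217.1733 / 5 = 43.4347
β = Cov / Var(R_m) = 30.5093 / 43.4347 = 0.7024
E(R) = R_f + β × MRP = 3.45% + 0.7024 × 6.05% = 7.70%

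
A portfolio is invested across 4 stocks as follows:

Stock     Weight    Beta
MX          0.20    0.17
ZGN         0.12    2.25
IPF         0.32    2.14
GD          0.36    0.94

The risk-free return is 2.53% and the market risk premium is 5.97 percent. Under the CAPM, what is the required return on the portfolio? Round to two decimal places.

β_P = Σ w_i β_i = 0.20×0.17 + 0.12×2.25 + 0.32×2.14 + 0.36×0.94 = 1.3272
E(R_P) = R_f + β_P × MRP = 2.53% + 1.3272 × 5.97% = 10.45%

10.45%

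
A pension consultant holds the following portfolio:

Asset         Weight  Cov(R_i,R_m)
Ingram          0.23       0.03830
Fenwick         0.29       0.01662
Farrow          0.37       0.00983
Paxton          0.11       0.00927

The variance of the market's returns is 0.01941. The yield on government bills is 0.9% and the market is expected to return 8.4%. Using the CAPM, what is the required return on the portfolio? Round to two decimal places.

β_Ingram = 0.03830 / 0.01941 = 1.9732
β_Fenwick = 0.01662 / 0.01941 = 0.8563
β_Farrow = 0.00983 / 0.01941 = 0.5064
β_Paxton = 0.00927 / 0.01941 = 0.4776
β_P = Σ w_i β_i = 0.23×1.9732 + 0.29×0.8563 + 0.37×0.5064 + 0.11×0.4776 = 0.9421
MRP = 8.4% − 0.9% = 7.50%
E(R_P) = R_f + β_P × MRP = 0.9% + 0.9421 × 7.5% = 7.97%

7.97%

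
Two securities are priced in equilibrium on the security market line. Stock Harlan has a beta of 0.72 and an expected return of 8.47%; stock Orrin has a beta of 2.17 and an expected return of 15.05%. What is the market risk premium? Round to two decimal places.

4.54%

Both satisfy E(R) = R_f + β·MRP, so the slope of the SML is
MRP = (15.05% − 8.47%) / (2.17 − 0.72) = 6.58% / 1.45 = 4.5379%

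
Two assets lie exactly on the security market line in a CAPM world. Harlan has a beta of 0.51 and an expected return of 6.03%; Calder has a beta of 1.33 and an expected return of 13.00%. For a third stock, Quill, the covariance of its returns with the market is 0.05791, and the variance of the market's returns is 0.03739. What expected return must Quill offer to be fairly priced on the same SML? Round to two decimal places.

14.86%

MRP = (13.00% − 6.03%) / (1.33 − 0.51) = 8.5000%
R_f = 6.03% − 0.51 × 8.5000% = 1.6950%
β_Quill = Cov / Var(R_m) = 0.05791 / 0.03739 = 1.5488
E(R_Quill) = R_f + β × MRP = 1.6950% + 1.5488 × 8.5000% = 14.86%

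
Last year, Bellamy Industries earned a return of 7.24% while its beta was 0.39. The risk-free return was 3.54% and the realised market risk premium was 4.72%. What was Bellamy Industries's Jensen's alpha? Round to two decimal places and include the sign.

+1.86%

CAPM benchmark = R_f + β(R_m − R_f) = 3.54% + 0.39 × 4.72% = 5.3808%
α = actual − benchmark = 7.24% − 5.3808% = +1.86%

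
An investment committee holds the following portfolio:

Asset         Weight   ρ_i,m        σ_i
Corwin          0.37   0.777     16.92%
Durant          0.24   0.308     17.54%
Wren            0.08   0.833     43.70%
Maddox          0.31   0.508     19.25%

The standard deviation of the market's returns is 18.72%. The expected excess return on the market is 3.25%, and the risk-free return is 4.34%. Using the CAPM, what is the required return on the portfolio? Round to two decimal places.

β_Corwin = 0.777 × 16.92% / 18.72% = 0.7023
β_Durant = 0.308 × 17.54% / 18.72% = 0.2886
β_Wren = 0.833 × 43.70% / 18.72% = 1.9446
β_Maddox = 0.508 × 19.25% / 18.72% = 0.5224
β_P = Σ w_i β_i = 0.37×0.7023 + 0.24×0.2886 + 0.08×1.9446 + 0.31×0.5224 = 0.6466
E(R_P) = R_f + β_P × MRP = 4.34% + 0.6466 × 3.25% = 6.44%

6.44%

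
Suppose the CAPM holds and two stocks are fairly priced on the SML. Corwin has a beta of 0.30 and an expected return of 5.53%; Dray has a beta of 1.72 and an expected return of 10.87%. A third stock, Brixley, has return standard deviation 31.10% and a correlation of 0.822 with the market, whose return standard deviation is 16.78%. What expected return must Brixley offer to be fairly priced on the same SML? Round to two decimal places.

10.13%

MRP = (10.87% − 5.53%) / (1.72 − 0.30) = 3.7606%
R_f = 5.53% − 0.30 × 3.7606% = 4.4018%
β_Brixley = ρ·σ_i/σ_m = 0.822 × 31.10 / 16.78 = 1.5235
E(R_Brixley) = R_f + β × MRP = 4.4018% + 1.5235 × 3.7606% = 10.13%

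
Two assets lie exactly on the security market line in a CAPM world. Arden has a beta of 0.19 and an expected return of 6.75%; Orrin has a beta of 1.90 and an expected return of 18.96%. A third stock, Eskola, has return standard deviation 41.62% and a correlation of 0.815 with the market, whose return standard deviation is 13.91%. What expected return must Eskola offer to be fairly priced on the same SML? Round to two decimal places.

MRP = (18.96% − 6.75%) / (1.90 − 0.19) = 7.1404%
R_f = 6.75% − 0.19 × 7.1404% = 5.3933%
β_Eskola = ρ·σ_i/σ_m = 0.815 × 41.62 / 13.91 = 2.4386
E(R_Eskola) = R_f + β × MRP = 5.3933% + 2.4386 × 7.1404% = 22.81%

22.81%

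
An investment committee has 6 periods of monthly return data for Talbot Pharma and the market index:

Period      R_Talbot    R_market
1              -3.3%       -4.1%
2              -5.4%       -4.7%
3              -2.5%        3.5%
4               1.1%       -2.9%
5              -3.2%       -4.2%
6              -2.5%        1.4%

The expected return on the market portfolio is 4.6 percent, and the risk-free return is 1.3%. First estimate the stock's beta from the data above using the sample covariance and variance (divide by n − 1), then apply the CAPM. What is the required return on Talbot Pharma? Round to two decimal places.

Mean R_i = (-3.3 − 5.4 − 2.5 + 1.1 − 3.2 − 2.5) / 6 = -2.6333%
Mean R_m = (-4.1 − 4.7 + 3.5 − 2.9 − 4.2 + 1.4) / 6 = -1.8333%
Σ(R_i − R̄_i)(R_m − R̄_m) = 7.9433  ⇒  Cov = 7.9433 / 5 = 1.5887
Σ(R_m − R̄_m)² = 58.9933  ⇒  Var(R_m) = 58.9933 / 5 = 11.7987
β = Cov / Var(R_m) = 1.5887 / 11.7987 = 0.1347
MRP = 4.6% − 1.3% = 3.30%
E(R) = R_f + β × MRP = 1.3% + 0.1347 × 3.3% = 1.74%

1.74%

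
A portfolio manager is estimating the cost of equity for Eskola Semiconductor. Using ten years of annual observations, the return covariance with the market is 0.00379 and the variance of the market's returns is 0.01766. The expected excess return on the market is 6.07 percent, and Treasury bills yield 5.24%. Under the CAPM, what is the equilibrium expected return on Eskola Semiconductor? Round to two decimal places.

6.54%

β = Cov(R_i, R_m) / Var(R_m) = 0.00379 / 0.01766 = 0.2146
E(R) = R_f + β × MRP = 5.24% + 0.2146 × 6.07% = 6.54%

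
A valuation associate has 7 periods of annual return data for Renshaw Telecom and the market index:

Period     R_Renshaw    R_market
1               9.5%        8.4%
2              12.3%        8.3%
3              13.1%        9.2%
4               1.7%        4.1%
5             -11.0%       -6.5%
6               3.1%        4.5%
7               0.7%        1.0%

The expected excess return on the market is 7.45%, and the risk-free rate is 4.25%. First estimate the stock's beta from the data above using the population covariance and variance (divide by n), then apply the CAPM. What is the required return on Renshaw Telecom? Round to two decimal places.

15.32%

Mean R_i = (9.5 + 12.3 + 13.1 + 1.7 − 11.0 + 3.1 + 0.7) / 7 = 4.2000%
Mean R_m = (8.4 + 8.3 + 9.2 + 4.1 − 6.5 + 4.5 + 1.0) / 7 = 4.1429%
Σ(R_i − R̄_i)(R_m − R̄_m) = 273.7300  ⇒  Cov = 273.7300 / 7 = 39.1043
Σ(R_m − R̄_m)² = 184.2571  ⇒  Var(R_m) = 184.2571 / 7 = 26.3224
β = Cov / Var(R_m) = 39.1043 / 26.3224 = 1.4856
E(R) = R_f + β × MRP = 4.25% + 1.4856 × 7.45% = 15.32%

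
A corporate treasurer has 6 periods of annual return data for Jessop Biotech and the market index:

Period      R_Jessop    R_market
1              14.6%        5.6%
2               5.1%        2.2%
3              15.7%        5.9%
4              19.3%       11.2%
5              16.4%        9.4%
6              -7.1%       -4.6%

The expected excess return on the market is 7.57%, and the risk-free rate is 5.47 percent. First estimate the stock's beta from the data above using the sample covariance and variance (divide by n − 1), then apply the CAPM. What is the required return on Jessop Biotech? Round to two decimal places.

18.41%

Mean R_i = (14.6 + 5.1 + 15.7 + 19.3 + 16.4 − 7.1) / 6 = 10.6667%
Mean R_m = (5.6 + 2.2 + 5.9 + 11.2 + 9.4 − 4.6) / 6 = 4.9500%
Σ(R_i − R̄_i)(R_m − R̄_m) = 271.7900  ⇒  Cov = 271.7900 / 5 = 54.3580
Σ(R_m − R̄_m)² = 158.9550  ⇒  Var(R_m) = 158.9550 / 5 = 31.7910
β = Cov / Var(R_m) = 54.3580 / 31.7910 = 1.7099
E(R) = R_f + β × MRP = 5.47% + 1.7099 × 7.57% = 18.41%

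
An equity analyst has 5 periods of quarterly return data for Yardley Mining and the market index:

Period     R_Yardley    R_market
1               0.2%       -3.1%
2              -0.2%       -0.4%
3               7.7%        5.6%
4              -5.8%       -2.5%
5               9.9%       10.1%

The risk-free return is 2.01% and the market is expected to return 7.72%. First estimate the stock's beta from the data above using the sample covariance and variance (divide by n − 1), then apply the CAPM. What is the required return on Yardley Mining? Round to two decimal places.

7.88%

Mean R_i = (0.2 − 0.2 + 7.7 − 5.8 + 9.9) / 5 = 2.3600%
Mean R_m = (-3.1 − 0.4 + 5.6 − 2.5 + 10.1) / 5 = 1.9400%
Σ(R_i − R̄_i)(R_m − R̄_m) = 134.1780  ⇒  Cov = 134.1780 / 4 = 33.5445
Σ(R_m − R̄_m)² = 130.5720  ⇒  Var(R_m) = 130.5720 / 4 = 32.6430
β = Cov / Var(R_m) = 33.5445 / 32.6430 = 1.0276
MRP = 7.72% − 2.01% = 5.71%
E(R) = R_f + β × MRP = 2.01% + 1.0276 × 5.71% = 7.88%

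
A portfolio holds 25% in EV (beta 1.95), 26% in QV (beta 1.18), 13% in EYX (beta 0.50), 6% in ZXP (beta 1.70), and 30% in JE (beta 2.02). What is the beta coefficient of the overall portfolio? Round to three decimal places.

1.567

β_P = Σ w_i β_i = 0.25×1.95 + 0.26×1.18 + 0.13×0.50 + 0.06×1.70 + 0.30×2.02 = 1.5673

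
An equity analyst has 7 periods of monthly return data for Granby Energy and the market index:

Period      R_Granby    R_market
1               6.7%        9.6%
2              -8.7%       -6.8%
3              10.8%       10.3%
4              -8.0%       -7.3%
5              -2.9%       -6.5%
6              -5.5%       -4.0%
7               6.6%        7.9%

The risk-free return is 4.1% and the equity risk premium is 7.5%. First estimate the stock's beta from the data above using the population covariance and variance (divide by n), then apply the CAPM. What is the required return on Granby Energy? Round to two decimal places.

Mean R_i = (6.7 − 8.7 + 10.8 − 8.0 − 2.9 − 5.5 + 6.6) / 7 = -0.1429%
Mean R_m = (9.6 − 6.8 + 10.3 − 7.3 − 6.5 − 4.0 + 7.9) / 7 = 0.4571%
Σ(R_i − R̄_i)(R_m − R̄_m) = 386.5671  ⇒  Cov = 386.5671 / 7 = 55.2239
Σ(R_m − R̄_m)² = 416.9771  ⇒  Var(R_m) = 416.9771 / 7 = 59.5682
β = Cov / Var(R_m) = 55.2239 / 59.5682 = 0.9271
E(R) = R_f + β × MRP = 4.1% + 0.9271 × 7.5% = 11.05%

11.05%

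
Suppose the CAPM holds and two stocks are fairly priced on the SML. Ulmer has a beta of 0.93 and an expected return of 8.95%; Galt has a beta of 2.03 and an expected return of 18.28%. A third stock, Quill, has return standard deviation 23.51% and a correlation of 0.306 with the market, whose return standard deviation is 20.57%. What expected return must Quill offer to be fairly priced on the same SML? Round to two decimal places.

4.03%

MRP = (18.28% − 8.95%) / (2.03 − 0.93) = 8.4818%
R_f = 8.95% − 0.93 × 8.4818% = 1.0619%
β_Quill = ρ·σ_i/σ_m = 0.306 × 23.51 / 20.57 = 0.3497
E(R_Quill) = R_f + β × MRP = 1.0619% + 0.3497 × 8.4818% = 4.03%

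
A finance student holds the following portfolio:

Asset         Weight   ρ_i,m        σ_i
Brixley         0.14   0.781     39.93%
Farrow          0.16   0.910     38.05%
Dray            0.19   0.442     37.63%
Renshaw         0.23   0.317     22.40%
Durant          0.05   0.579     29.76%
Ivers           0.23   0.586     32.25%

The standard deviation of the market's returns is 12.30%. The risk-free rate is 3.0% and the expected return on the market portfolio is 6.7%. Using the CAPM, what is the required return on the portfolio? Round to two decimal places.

8.99%

β_Brixley = 0.781 × 39.93% / 12.30% = 2.5354
β_Farrow = 0.910 × 38.05% / 12.30% = 2.8151
β_Dray = 0.442 × 37.63% / 12.30% = 1.3522
β_Renshaw = 0.317 × 22.40% / 12.30% = 0.5773
β_Durant = 0.579 × 29.76% / 12.30% = 1.4009
β_Ivers = 0.586 × 32.25% / 12.30% = 1.5365
β_P = Σ w_i β_i = 0.14×2.5354 + 0.16×2.8151 + 0.19×1.3522 + 0.23×0.5773 + 0.05×1.4009 + 0.23×1.5365 = 1.6185
MRP = 6.7% − 3.0% = 3.70%
E(R_P) = R_f + β_P × MRP = 3.0% + 1.6185 × 3.7% = 8.99%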